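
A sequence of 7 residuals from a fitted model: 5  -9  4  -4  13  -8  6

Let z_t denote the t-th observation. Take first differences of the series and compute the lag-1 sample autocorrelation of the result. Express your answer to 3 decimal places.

-0.792

First differences Δz: -14, 13, -8, 17, -21, 14
Mean of differences = 0.1667
Numerator Σ(Δz_t−Δz̄)(Δz_{t+1}−Δz̄) = -1073.1944
Denominator Σ(Δz_t−Δz̄)² = 1354.8333
r_1(Δz) = -1073.1944 / 1354.8333 = -0.792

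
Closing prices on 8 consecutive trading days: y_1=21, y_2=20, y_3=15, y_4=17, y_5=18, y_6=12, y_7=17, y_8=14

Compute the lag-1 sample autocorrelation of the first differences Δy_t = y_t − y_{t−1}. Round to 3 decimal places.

First differences Δy: -1, -5, 2, 1, -6, 5, -3
Mean of differences = -1.0000
Numerator Σ(Δy_t−Δȳ)(Δy_{t+1}−Δȳ) = -58.0000
Denominator Σ(Δy_t−Δȳ)² = 94.0000
r_1(Δy) = -58.0000 / 94.0000 = -0.617

-0.617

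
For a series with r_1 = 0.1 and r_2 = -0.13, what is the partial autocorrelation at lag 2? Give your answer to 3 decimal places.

φ_{22} = (r_2 − r_1²) / (1 − r_1²)
r_1² = (0.1)² = 0.01
Numerator = -0.13 − 0.0100 = -0.1400; denominator = 1 − 0.0100 = 0.9900
φ_{22} = -0.1400 / 0.9900 = -0.141

-0.141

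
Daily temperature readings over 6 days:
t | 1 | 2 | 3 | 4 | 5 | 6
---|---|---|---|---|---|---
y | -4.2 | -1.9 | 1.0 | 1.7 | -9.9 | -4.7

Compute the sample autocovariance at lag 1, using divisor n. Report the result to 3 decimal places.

Mean ȳ = (-4.2 − 1.9 + 1.0 + 1.7 − 9.9 − 4.7)/6 = -3.0000
Deviations: -1.2000, 1.1000, 4.0000, 4.7000, -6.9000, -1.7000
Σ_{t=1}^{5}(y_t−ȳ)(y_{t+1}−ȳ) = 1.1800
γ_1 = 1.1800 / 6 = 0.197

0.197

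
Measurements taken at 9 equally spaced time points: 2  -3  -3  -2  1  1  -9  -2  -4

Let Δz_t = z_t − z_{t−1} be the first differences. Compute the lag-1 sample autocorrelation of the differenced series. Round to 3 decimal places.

-0.440

First differences Δz: -5, 0, 1, 3, 0, -10, 7, -2
Mean of differences = -0.7500
Numerator Σ(Δz_t−Δz̄)(Δz_{t+1}−Δz̄) = -80.8125
Denominator Σ(Δz_t−Δz̄)² = 183.5000
r_1(Δz) = -80.8125 / 183.5000 = -0.440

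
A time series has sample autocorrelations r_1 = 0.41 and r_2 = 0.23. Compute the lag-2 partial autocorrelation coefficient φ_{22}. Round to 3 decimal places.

0.074

φ_{22} = (r_2 − r_1²) / (1 − r_1²)
r_1² = (0.41)² = 0.1681
Numerator = 0.23 − 0.1681 = 0.0619; denominator = 1 − 0.1681 = 0.8319
φ_{22} = 0.0619 / 0.8319 = 0.074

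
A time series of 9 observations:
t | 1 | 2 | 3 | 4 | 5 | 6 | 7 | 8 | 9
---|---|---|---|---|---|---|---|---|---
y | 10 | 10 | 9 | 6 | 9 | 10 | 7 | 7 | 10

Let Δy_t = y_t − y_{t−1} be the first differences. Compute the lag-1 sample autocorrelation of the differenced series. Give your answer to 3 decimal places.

-0.158

First differences Δy: 0, -1, -3, 3, 1, -3, 0, 3
Mean of differences = 0.0000
Numerator Σ(Δy_t−Δȳ)(Δy_{t+1}−Δȳ) = -6.0000
Denominator Σ(Δy_t−Δȳ)² = 38.0000
r_1(Δy) = -6.0000 / 38.0000 = -0.158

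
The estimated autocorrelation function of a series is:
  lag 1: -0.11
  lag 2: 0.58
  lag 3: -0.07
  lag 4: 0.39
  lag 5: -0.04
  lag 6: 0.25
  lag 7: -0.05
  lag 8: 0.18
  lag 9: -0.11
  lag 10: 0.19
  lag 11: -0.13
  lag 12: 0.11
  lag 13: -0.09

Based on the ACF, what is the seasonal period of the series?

2

The largest autocorrelation is r_2 = 0.58, with weaker echoes at lags 4 (0.39), 6 (0.25), 8 (0.18) and 10 (0.19); the remaining lags stay at or below 0.11.
The dominant spike at lag 2 indicates a seasonal period of 2.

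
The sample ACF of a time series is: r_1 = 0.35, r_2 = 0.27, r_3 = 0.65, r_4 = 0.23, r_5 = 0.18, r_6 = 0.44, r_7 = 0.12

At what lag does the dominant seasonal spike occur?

3

The largest autocorrelation is r_3 = 0.65, with a weaker echo at lag 6 (0.44); the remaining lags stay at or below 0.35. The elevated value at lag 1 (0.35), dropping to 0.27 at lag 2, reflects decaying short-term dependence rather than seasonality.
The dominant spike at lag 3 indicates a seasonal period of 3.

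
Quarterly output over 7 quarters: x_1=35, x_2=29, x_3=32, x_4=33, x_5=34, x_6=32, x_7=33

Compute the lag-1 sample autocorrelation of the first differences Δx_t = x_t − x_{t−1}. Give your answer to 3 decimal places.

-0.333

First differences Δx: -6, 3, 1, 1, -2, 1
Mean of differences = -0.3333
Numerator Σ(Δx_t−Δx̄)(Δx_{t+1}−Δx̄) = -17.1111
Denominator Σ(Δx_t−Δx̄)² = 51.3333
r_1(Δx) = -17.1111 / 51.3333 = -0.333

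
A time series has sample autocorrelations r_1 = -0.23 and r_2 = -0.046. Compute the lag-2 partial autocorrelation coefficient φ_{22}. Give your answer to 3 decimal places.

φ_{22} = (r_2 − r_1²) / (1 − r_1²)
r_1² = (-0.23)² = 0.0529
Numerator = -0.046 − 0.0529 = -0.0989; denominator = 1 − 0.0529 = 0.9471
φ_{22} = -0.0989 / 0.9471 = -0.104

-0.104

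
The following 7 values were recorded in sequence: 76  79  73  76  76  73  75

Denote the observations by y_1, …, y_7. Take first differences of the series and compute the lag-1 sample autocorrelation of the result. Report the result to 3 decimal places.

First differences Δy: 3, -6, 3, 0, -3, 2
Mean of differences = -0.1667
Numerator Σ(Δy_t−Δȳ)(Δy_{t+1}−Δȳ) = -43.0278
Denominator Σ(Δy_t−Δȳ)² = 66.8333
r_1(Δy) = -43.0278 / 66.8333 = -0.644

-0.644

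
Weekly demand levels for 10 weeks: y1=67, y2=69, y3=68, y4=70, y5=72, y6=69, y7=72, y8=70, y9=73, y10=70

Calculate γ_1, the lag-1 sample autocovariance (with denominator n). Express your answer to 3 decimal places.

Mean ȳ = (67 + 69 + 68 + 70 + 72 + 69 + 72 + 70 + 73 + 70)/10 = 70.0000
Σ_{t=1}^{9}(y_t−ȳ)(y_{t+1}−ȳ) = 1.0000
γ_1 = 1.0000 / 10 = 0.100

0.100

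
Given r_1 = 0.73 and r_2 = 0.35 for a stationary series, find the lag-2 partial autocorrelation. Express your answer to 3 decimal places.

φ_{22} = (r_2 − r_1²) / (1 − r_1²)
r_1² = (0.73)² = 0.5329
Numerator = 0.35 − 0.5329 = -0.1829; denominator = 1 − 0.5329 = 0.4671
φ_{22} = -0.1829 / 0.4671 = -0.392

-0.392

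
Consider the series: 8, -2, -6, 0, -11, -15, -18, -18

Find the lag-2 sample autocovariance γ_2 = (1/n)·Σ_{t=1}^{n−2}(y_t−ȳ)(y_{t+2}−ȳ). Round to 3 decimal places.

Mean ȳ = (8 − 2 − 6 + 0 − 11 − 15 − 18 − 18)/8 = -7.7500
Deviations: 15.7500, 5.7500, 1.7500, 7.7500, -3.2500, -7.2500, -10.2500, -10.2500
Σ_{t=1}^{6}(y_t−ȳ)(y_{t+2}−ȳ) = 117.8750
γ_2 = 117.8750 / 8 = 14.734

14.734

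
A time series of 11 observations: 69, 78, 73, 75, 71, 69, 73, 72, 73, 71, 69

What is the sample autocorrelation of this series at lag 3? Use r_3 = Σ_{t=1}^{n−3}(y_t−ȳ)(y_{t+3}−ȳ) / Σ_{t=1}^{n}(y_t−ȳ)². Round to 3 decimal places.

-0.247

Mean ȳ = (69 + 78 + 73 + 75 + 71 + 69 + 73 + 72 + 73 + 71 + 69)/11 = 72.0909
Numerator Σ_{t=1}^{8}(y_t−ȳ)(y_{t+3}−ȳ) = -19.0248
Denominator Σ(y_t−ȳ)² = 76.9091
r_3 = -19.0248 / 76.9091 = -0.247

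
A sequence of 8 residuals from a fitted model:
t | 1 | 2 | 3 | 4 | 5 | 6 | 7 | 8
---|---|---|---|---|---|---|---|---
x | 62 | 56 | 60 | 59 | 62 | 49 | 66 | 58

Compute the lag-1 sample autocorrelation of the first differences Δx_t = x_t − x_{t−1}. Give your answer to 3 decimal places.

-0.725

First differences Δx: -6, 4, -1, 3, -13, 17, -8
Mean of differences = -0.5714
Numerator Σ(Δx_t−Δx̄)(Δx_{t+1}−Δx̄) = -421.6122
Denominator Σ(Δx_t−Δx̄)² = 581.7143
r_1(Δx) = -421.6122 / 581.7143 = -0.725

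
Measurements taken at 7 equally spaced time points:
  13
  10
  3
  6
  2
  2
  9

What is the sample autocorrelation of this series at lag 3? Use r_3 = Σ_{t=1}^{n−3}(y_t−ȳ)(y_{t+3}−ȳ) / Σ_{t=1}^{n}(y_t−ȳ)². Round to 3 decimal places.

Mean ȳ = (13 + 10 + 3 + 6 + 2 + 2 + 9)/7 = 6.4286
Numerator Σ_{t=1}^{4}(y_t−ȳ)(y_{t+3}−ȳ) = -4.5510
Denominator Σ(y_t−ȳ)² = 113.7143
r_3 = -4.5510 / 113.7143 = -0.040

-0.040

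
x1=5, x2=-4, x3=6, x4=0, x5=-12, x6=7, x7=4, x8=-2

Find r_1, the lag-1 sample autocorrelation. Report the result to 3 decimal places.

-0.378

Mean x̄ = (5 − 4 + 6 + 0 − 12 + 7 + 4 − 2)/8 = 0.5000
Deviations from mean: 4.5000, -4.5000, 5.5000, -0.5000, -12.5000, 6.5000, 3.5000, -2.5000
Σ(x_t−x̄)(x_{t+1}−x̄) = (-20.2500) + (-24.7500) + (-2.7500) + (6.2500) + (-81.2500) + (22.7500) + (-8.7500) = -108.7500
Denominator Σ(x_t−x̄)² = 288.0000
r_1 = -108.7500 / 288.0000 = -0.378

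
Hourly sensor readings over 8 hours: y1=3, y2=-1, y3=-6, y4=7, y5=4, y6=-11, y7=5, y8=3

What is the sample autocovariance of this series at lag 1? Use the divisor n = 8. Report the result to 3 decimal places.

-11.781

Mean ȳ = (3 − 1 − 6 + 7 + 4 − 11 + 5 + 3)/8 = 0.5000
Deviations: 2.5000, -1.5000, -6.5000, 6.5000, 3.5000, -11.5000, 4.5000, 2.5000
Σ_{t=1}^{7}(y_t−ȳ)(y_{t+1}−ȳ) = -94.2500
γ_1 = -94.2500 / 8 = -11.781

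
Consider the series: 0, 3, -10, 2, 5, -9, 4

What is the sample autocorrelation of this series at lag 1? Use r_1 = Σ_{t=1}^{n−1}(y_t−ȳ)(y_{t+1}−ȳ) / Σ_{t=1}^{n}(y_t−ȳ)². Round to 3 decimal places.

-0.553

Mean ȳ = (0 + 3 − 10 + 2 + 5 − 9 + 4)/7 = -0.7143
Deviations from mean: 0.7143, 3.7143, -9.2857, 2.7143, 5.7143, -8.2857, 4.7143
Numerator Σ_{t=1}^{6}(y_t−ȳ)(y_{t+1}−ȳ) = -127.9388
Denominator Σ(y_t−ȳ)² = 231.4286
r_1 = -127.9388 / 231.4286 = -0.553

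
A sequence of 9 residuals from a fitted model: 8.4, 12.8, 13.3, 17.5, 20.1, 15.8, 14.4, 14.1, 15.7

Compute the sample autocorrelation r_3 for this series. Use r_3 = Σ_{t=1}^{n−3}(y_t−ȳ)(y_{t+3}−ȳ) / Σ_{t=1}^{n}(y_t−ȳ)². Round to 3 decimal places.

Mean ȳ = (8.4 + 12.8 + 13.3 + 17.5 + 20.1 + 15.8 + 14.4 + 14.1 + 15.7)/9 = 14.6778
Σ(y_t−ȳ)(y_{t+3}−ȳ) = (-17.7173) + (-10.1817) + (-1.5462) + (-0.7840) + (-3.1328) + (1.1472) = -32.2148
Denominator Σ(y_t−ȳ)² = 84.9156
r_3 = -32.2148 / 84.9156 = -0.379

-0.379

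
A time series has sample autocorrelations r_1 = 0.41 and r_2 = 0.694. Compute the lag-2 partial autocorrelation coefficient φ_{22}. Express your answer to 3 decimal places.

φ_{22} = (r_2 − r_1²) / (1 − r_1²)
r_1² = (0.41)² = 0.1681
Numerator = 0.694 − 0.1681 = 0.5259; denominator = 1 − 0.1681 = 0.8319
φ_{22} = 0.5259 / 0.8319 = 0.632

0.632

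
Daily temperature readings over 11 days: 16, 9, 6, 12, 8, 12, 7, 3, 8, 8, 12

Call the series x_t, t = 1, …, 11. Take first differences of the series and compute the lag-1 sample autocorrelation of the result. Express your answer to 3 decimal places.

-0.279

First differences Δx: -7, -3, 6, -4, 4, -5, -4, 5, 0, 4
Mean of differences = -0.4000
Numerator Σ(Δx_t−Δx̄)(Δx_{t+1}−Δx̄) = -57.5600
Denominator Σ(Δx_t−Δx̄)² = 206.4000
r_1(Δx) = -57.5600 / 206.4000 = -0.279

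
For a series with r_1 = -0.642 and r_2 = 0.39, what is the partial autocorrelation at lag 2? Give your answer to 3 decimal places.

φ_{22} = (r_2 − r_1²) / (1 − r_1²)
r_1² = (-0.642)² = 0.412164
Numerator = 0.39 − 0.4122 = -0.0222; denominator = 1 − 0.4122 = 0.5878
φ_{22} = -0.0222 / 0.5878 = -0.038

-0.038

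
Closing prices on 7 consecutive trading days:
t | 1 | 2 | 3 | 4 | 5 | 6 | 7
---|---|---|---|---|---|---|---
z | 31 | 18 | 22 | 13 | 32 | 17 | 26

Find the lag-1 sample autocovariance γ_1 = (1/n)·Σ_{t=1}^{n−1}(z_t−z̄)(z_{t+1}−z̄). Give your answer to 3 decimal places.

Mean z̄ = (31 + 18 + 22 + 13 + 32 + 17 + 26)/7 = 22.7143
Deviations: 8.2857, -4.7143, -0.7143, -9.7143, 9.2857, -5.7143, 3.2857
Σ_{t=1}^{6}(z_t−z̄)(z_{t+1}−z̄) = -190.7959
γ_1 = -190.7959 / 7 = -27.257

-27.257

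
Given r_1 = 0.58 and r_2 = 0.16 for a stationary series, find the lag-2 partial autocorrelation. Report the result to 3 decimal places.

φ_{22} = (r_2 − r_1²) / (1 − r_1²)
r_1² = (0.58)² = 0.3364
Numerator = 0.16 − 0.3364 = -0.1764; denominator = 1 − 0.3364 = 0.6636
φ_{22} = -0.1764 / 0.6636 = -0.266

-0.266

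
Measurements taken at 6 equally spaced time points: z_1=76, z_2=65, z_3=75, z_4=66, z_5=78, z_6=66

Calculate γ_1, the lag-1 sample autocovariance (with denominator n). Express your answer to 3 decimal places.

Mean z̄ = (76 + 65 + 75 + 66 + 78 + 66)/6 = 71.0000
Σ_{t=1}^{5}(z_t−z̄)(z_{t+1}−z̄) = -144.0000
γ_1 = -144.0000 / 6 = -24.000

-24.000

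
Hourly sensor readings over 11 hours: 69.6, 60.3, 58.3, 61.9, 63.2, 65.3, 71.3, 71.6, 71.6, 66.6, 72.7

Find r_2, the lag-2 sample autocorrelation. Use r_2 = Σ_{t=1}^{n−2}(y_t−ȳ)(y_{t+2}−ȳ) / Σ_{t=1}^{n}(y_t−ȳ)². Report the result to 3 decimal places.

0.269

Mean ȳ = (69.6 + 60.3 + 58.3 + 61.9 + 63.2 + 65.3 + 71.3 + 71.6 + 71.6 + 66.6 + 72.7)/11 = 66.5818
Numerator Σ_{t=1}^{9}(y_t−ȳ)(y_{t+2}−ȳ) = 70.5048
Denominator Σ(y_t−ȳ)² = 262.2164
r_2 = 70.5048 / 262.2164 = 0.269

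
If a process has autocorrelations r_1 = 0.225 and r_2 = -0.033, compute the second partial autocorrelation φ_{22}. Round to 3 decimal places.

-0.088

φ_{22} = (r_2 − r_1²) / (1 − r_1²)
r_1² = (0.225)² = 0.050625
Numerator = -0.033 − 0.0506 = -0.0836; denominator = 1 − 0.0506 = 0.9494
φ_{22} = -0.0836 / 0.9494 = -0.088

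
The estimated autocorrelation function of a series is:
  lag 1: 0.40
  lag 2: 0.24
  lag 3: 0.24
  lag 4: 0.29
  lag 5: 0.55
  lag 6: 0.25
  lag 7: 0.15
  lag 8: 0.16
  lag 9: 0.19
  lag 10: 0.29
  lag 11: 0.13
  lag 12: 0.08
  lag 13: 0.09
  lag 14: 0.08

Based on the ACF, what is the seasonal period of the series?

5

The largest autocorrelation is r_5 = 0.55; the remaining lags stay at or below 0.40. The elevated value at lag 1 (0.40), dropping to 0.24 at lag 2, reflects decaying short-term dependence rather than seasonality.
The dominant spike at lag 5 indicates a seasonal period of 5.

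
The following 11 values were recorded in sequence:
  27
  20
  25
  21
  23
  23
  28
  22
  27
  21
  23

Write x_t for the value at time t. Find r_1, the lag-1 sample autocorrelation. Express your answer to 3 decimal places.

-0.554

Mean x̄ = (27 + 20 + 25 + 21 + 23 + 23 + 28 + 22 + 27 + 21 + 23)/11 = 23.6364
Numerator Σ_{t=1}^{10}(x_t−x̄)(x_{t+1}−x̄) = -41.3140
Denominator Σ(x_t−x̄)² = 74.5455
r_1 = -41.3140 / 74.5455 = -0.554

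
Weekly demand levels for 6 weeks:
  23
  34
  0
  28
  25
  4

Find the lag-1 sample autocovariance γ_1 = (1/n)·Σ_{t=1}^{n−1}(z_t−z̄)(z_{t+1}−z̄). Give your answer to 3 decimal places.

-72.000

Mean z̄ = (23 + 34 + 0 + 28 + 25 + 4)/6 = 19.0000
Deviations: 4.0000, 15.0000, -19.0000, 9.0000, 6.0000, -15.0000
Σ_{t=1}^{5}(z_t−z̄)(z_{t+1}−z̄) = -432.0000
γ_1 = -432.0000 / 6 = -72.000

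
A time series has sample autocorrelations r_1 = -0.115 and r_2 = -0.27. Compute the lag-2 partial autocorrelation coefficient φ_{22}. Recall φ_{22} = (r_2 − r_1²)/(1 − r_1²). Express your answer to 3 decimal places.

φ_{22} = (r_2 − r_1²) / (1 − r_1²)
r_1² = (-0.115)² = 0.013225
Numerator = -0.27 − 0.0132 = -0.2832; denominator = 1 − 0.0132 = 0.9868
φ_{22} = -0.2832 / 0.9868 = -0.287

-0.287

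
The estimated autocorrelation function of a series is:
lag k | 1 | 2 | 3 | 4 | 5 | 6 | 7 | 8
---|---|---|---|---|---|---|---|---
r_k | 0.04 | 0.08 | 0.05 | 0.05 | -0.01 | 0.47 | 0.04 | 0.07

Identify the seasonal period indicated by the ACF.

The largest autocorrelation is r_6 = 0.47; the remaining lags stay at or below 0.08.
The dominant spike at lag 6 indicates a seasonal period of 6.

6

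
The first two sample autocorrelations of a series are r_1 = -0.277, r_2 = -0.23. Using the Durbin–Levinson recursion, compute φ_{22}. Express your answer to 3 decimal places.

-0.332

φ_{22} = (r_2 − r_1²) / (1 − r_1²)
r_1² = (-0.277)² = 0.076729
Numerator = -0.23 − 0.0767 = -0.3067; denominator = 1 − 0.0767 = 0.9233
φ_{22} = -0.3067 / 0.9233 = -0.332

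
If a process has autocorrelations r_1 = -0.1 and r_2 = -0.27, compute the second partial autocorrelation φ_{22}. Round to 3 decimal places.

φ_{22} = (r_2 − r_1²) / (1 − r_1²)
r_1² = (-0.1)² = 0.01
Numerator = -0.27 − 0.0100 = -0.2800; denominator = 1 − 0.0100 = 0.9900
φ_{22} = -0.2800 / 0.9900 = -0.283

-0.283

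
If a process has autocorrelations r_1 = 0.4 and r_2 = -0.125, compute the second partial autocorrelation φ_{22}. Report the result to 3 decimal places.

φ_{22} = (r_2 − r_1²) / (1 − r_1²)
r_1² = (0.4)² = 0.16
Numerator = -0.125 − 0.1600 = -0.2850; denominator = 1 − 0.1600 = 0.8400
φ_{22} = -0.2850 / 0.8400 = -0.339

-0.339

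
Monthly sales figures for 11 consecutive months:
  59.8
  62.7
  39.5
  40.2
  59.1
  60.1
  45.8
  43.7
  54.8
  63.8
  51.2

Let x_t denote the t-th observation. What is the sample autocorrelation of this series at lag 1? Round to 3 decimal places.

Mean x̄ = (59.8 + 62.7 + 39.5 + 40.2 + 59.1 + 60.1 + 45.8 + 43.7 + 54.8 + 63.8 + 51.2)/11 = 52.7909
Numerator Σ_{t=1}^{10}(x_t−x̄)(x_{t+1}−x̄) = 70.5699
Denominator Σ(x_t−x̄)² = 835.0091
r_1 = 70.5699 / 835.0091 = 0.085

0.085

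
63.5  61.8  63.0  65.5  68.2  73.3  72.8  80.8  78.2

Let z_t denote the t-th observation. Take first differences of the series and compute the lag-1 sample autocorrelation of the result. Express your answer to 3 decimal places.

First differences Δz: -1.7, 1.2, 2.5, 2.7, 5.1, -0.5, 8.0, -2.6
Mean of differences = 1.8375
Numerator Σ(Δz_t−Δz̄)(Δz_{t+1}−Δz̄) = -44.1589
Denominator Σ(Δz_t−Δz̄)² = 87.8788
r_1(Δz) = -44.1589 / 87.8788 = -0.502

-0.502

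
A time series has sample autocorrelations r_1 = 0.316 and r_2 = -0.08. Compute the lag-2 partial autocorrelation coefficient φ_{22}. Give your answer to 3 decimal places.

-0.200

φ_{22} = (r_2 − r_1²) / (1 − r_1²)
r_1² = (0.316)² = 0.099856
Numerator = -0.08 − 0.0999 = -0.1799; denominator = 1 − 0.0999 = 0.9001
φ_{22} = -0.1799 / 0.9001 = -0.200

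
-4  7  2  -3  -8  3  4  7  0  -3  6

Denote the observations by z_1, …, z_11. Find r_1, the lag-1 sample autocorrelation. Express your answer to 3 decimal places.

Mean z̄ = (-4 + 7 + 2 − 3 − 8 + 3 + 4 + 7 + 0 − 3 + 6)/11 = 1.0000
Numerator Σ_{t=1}^{10}(z_t−z̄)(z_{t+1}−z̄) = -8.0000
Denominator Σ(z_t−z̄)² = 250.0000
r_1 = -8.0000 / 250.0000 = -0.032

-0.032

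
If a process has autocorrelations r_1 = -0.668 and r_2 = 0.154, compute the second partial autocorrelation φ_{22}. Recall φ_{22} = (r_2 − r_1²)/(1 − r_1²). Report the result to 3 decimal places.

-0.528

φ_{22} = (r_2 − r_1²) / (1 − r_1²)
r_1² = (-0.668)² = 0.446224
Numerator = 0.154 − 0.4462 = -0.2922; denominator = 1 − 0.4462 = 0.5538
φ_{22} = -0.2922 / 0.5538 = -0.528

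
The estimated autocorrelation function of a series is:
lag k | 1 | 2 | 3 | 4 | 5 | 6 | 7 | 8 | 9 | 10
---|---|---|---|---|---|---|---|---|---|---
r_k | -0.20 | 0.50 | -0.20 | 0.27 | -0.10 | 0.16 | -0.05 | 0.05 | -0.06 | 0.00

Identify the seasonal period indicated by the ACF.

2

The largest autocorrelation is r_2 = 0.50, with weaker echoes at lags 4 (0.27) and 6 (0.16); the remaining lags stay at or below 0.05.
The dominant spike at lag 2 indicates a seasonal period of 2.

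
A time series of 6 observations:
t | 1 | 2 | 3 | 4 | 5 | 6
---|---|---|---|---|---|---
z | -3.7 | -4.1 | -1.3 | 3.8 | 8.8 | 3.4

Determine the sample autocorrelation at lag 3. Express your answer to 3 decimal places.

-0.458

Mean z̄ = (-3.7 − 4.1 − 1.3 + 3.8 + 8.8 + 3.4)/6 = 1.1500
Numerator Σ_{t=1}^{3}(z_t−z̄)(z_{t+3}−z̄) = -58.5275
Denominator Σ(z_t−z̄)² = 127.6950
r_3 = -58.5275 / 127.6950 = -0.458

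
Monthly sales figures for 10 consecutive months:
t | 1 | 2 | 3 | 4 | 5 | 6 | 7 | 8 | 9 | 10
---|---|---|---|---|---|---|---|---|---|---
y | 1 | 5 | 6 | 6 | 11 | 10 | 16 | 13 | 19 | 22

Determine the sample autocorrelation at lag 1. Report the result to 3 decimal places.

Mean ȳ = (1 + 5 + 6 + 6 + 11 + 10 + 16 + 13 + 19 + 22)/10 = 10.9000
Numerator Σ_{t=1}^{9}(y_t−ȳ)(y_{t+1}−ȳ) = 223.7900
Denominator Σ(y_t−ȳ)² = 400.9000
r_1 = 223.7900 / 400.9000 = 0.558

0.558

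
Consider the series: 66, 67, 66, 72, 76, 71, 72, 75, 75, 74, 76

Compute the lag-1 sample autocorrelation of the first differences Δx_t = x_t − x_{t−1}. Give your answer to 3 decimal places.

-0.179

First differences Δx: 1, -1, 6, 4, -5, 1, 3, 0, -1, 2
Mean of differences = 1.0000
Numerator Σ(Δx_t−Δx̄)(Δx_{t+1}−Δx̄) = -15.0000
Denominator Σ(Δx_t−Δx̄)² = 84.0000
r_1(Δx) = -15.0000 / 84.0000 = -0.179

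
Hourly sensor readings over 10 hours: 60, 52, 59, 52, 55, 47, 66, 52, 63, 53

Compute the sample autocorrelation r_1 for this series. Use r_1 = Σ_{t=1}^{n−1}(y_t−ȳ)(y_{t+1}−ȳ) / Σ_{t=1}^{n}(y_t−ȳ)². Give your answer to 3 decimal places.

Mean ȳ = (60 + 52 + 59 + 52 + 55 + 47 + 66 + 52 + 63 + 53)/10 = 55.9000
Numerator Σ_{t=1}^{9}(y_t−ȳ)(y_{t+1}−ȳ) = -206.2100
Denominator Σ(y_t−ȳ)² = 312.9000
r_1 = -206.2100 / 312.9000 = -0.659

-0.659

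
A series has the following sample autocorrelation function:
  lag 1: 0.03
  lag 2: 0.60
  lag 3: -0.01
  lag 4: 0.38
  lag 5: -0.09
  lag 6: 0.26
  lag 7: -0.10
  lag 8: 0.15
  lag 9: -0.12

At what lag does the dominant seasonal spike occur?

2

The largest autocorrelation is r_2 = 0.60, with weaker echoes at lags 4 (0.38), 6 (0.26) and 8 (0.15); the remaining lags stay at or below 0.03.
The dominant spike at lag 2 indicates a seasonal period of 2.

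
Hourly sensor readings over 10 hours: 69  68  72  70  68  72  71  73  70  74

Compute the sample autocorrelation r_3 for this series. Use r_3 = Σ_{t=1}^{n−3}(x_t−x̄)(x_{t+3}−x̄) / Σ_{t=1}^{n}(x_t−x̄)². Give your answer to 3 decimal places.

0.101

Mean x̄ = (69 + 68 + 72 + 70 + 68 + 72 + 71 + 73 + 70 + 74)/10 = 70.7000
Σ(x_t−x̄)(x_{t+3}−x̄) = (1.1900) + (7.2900) + (1.6900) + (-0.2100) + (-6.2100) + (-0.9100) + (0.9900) = 3.8300
Denominator Σ(x_t−x̄)² = 38.1000
r_3 = 3.8300 / 38.1000 = 0.101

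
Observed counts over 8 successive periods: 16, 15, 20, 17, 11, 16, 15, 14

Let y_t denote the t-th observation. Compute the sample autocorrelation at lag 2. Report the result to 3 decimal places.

-0.359

Mean ȳ = (16 + 15 + 20 + 17 + 11 + 16 + 15 + 14)/8 = 15.5000
Σ(y_t−ȳ)(y_{t+2}−ȳ) = (2.2500) + (-0.7500) + (-20.2500) + (0.7500) + (2.2500) + (-0.7500) = -16.5000
Denominator Σ(y_t−ȳ)² = 46.0000
r_2 = -16.5000 / 46.0000 = -0.359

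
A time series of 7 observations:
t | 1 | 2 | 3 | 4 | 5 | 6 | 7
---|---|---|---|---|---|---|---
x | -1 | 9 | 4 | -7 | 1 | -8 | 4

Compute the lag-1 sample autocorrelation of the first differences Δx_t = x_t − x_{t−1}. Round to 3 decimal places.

First differences Δx: 10, -5, -11, 8, -9, 12
Mean of differences = 0.8333
Numerator Σ(Δx_t−Δx̄)(Δx_{t+1}−Δx̄) = -249.5278
Denominator Σ(Δx_t−Δx̄)² = 530.8333
r_1(Δx) = -249.5278 / 530.8333 = -0.470

-0.470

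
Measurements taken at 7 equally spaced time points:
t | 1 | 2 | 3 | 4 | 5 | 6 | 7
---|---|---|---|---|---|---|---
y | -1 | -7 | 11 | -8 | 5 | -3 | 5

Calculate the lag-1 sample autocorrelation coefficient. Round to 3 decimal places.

-0.775

Mean ȳ = (-1 − 7 + 11 − 8 + 5 − 3 + 5)/7 = 0.2857
Deviations from mean: -1.2857, -7.2857, 10.7143, -8.2857, 4.7143, -3.2857, 4.7143
Σ(y_t−ȳ)(y_{t+1}−ȳ) = (9.3673) + (-78.0612) + (-88.7755) + (-39.0612) + (-15.4898) + (-15.4898) = -227.5102
Denominator Σ(y_t−ȳ)² = 293.4286
r_1 = -227.5102 / 293.4286 = -0.775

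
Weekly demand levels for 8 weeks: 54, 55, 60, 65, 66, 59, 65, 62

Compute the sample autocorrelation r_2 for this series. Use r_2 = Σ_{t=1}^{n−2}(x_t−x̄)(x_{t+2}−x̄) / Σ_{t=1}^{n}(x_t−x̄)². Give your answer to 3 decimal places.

Mean x̄ = (54 + 55 + 60 + 65 + 66 + 59 + 65 + 62)/8 = 60.7500
Deviations from mean: -6.7500, -5.7500, -0.7500, 4.2500, 5.2500, -1.7500, 4.2500, 1.2500
Numerator Σ_{t=1}^{6}(x_t−x̄)(x_{t+2}−x̄) = -10.6250
Denominator Σ(x_t−x̄)² = 147.5000
r_2 = -10.6250 / 147.5000 = -0.072

-0.072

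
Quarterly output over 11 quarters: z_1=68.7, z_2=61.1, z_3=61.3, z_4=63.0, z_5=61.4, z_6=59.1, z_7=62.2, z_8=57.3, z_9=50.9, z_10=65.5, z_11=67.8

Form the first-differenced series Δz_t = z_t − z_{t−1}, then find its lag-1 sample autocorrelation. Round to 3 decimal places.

-0.140

First differences Δz: -7.6, 0.2, 1.7, -1.6, -2.3, 3.1, -4.9, -6.4, 14.6, 2.3
Mean of differences = -0.0900
Numerator Σ(Δz_t−Δz̄)(Δz_{t+1}−Δz̄) = -50.6521
Denominator Σ(Δz_t−Δz̄)² = 361.4890
r_1(Δz) = -50.6521 / 361.4890 = -0.140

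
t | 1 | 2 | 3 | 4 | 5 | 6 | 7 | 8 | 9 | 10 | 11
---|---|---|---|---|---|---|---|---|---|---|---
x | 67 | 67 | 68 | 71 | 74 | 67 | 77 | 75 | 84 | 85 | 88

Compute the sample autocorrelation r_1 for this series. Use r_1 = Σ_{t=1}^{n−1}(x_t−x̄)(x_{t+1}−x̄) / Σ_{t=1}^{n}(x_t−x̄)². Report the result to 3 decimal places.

0.593

Mean x̄ = (67 + 67 + 68 + 71 + 74 + 67 + 77 + 75 + 84 + 85 + 88)/11 = 74.8182
Numerator Σ_{t=1}^{10}(x_t−x̄)(x_{t+1}−x̄) = 362.6942
Denominator Σ(x_t−x̄)² = 611.6364
r_1 = 362.6942 / 611.6364 = 0.593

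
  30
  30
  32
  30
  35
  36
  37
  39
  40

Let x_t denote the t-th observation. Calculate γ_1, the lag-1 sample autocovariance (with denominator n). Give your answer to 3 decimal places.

Mean x̄ = (30 + 30 + 32 + 30 + 35 + 36 + 37 + 39 + 40)/9 = 34.3333
Σ_{t=1}^{8}(x_t−x̄)(x_{t+1}−x̄) = 80.5556
γ_1 = 80.5556 / 9 = 8.951

8.951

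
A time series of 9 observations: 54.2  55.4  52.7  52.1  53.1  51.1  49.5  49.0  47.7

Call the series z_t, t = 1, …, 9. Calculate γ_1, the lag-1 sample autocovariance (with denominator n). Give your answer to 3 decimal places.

Mean z̄ = (54.2 + 55.4 + 52.7 + 52.1 + 53.1 + 51.1 + 49.5 + 49.0 + 47.7)/9 = 51.6444
Σ_{t=1}^{8}(z_t−z̄)(z_{t+1}−z̄) = 31.1825
γ_1 = 31.1825 / 9 = 3.465

3.465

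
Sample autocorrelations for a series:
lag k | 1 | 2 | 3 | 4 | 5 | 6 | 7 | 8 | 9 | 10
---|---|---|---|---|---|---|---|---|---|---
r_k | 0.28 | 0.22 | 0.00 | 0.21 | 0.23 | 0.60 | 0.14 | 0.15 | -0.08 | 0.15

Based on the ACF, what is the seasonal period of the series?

6

The largest autocorrelation is r_6 = 0.60; the remaining lags stay at or below 0.28. The elevated value at lag 1 (0.28), dropping to 0.22 at lag 2, reflects decaying short-term dependence rather than seasonality.
The dominant spike at lag 6 indicates a seasonal period of 6.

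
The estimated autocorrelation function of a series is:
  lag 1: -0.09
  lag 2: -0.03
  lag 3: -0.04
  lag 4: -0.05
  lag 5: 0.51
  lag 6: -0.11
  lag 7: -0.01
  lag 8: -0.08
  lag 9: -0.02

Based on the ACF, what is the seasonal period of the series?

The largest autocorrelation is r_5 = 0.51; the remaining lags stay at or below -0.01.
The dominant spike at lag 5 indicates a seasonal period of 5.

5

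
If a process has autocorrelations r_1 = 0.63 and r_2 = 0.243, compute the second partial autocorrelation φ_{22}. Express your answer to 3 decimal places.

φ_{22} = (r_2 − r_1²) / (1 − r_1²)
r_1² = (0.63)² = 0.3969
Numerator = 0.243 − 0.3969 = -0.1539; denominator = 1 − 0.3969 = 0.6031
φ_{22} = -0.1539 / 0.6031 = -0.255

-0.255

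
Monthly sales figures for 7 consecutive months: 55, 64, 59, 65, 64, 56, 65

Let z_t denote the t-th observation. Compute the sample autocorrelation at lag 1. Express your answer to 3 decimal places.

-0.483

Mean z̄ = (55 + 64 + 59 + 65 + 64 + 56 + 65)/7 = 61.1429
Deviations from mean: -6.1429, 2.8571, -2.1429, 3.8571, 2.8571, -5.1429, 3.8571
Σ(z_t−z̄)(z_{t+1}−z̄) = (-17.5510) + (-6.1224) + (-8.2653) + (11.0204) + (-14.6939) + (-19.8367) = -55.4490
Denominator Σ(z_t−z̄)² = 114.8571
r_1 = -55.4490 / 114.8571 = -0.483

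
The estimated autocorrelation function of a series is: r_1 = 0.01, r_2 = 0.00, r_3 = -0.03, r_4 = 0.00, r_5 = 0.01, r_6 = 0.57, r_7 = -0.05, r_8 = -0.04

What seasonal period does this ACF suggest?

The largest autocorrelation is r_6 = 0.57; the remaining lags stay at or below 0.01.
The dominant spike at lag 6 indicates a seasonal period of 6.

6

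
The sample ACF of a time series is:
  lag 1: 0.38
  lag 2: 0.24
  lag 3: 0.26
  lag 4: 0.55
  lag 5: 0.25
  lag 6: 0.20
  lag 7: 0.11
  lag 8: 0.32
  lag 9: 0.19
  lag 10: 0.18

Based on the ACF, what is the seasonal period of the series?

The largest autocorrelation is r_4 = 0.55; the remaining lags stay at or below 0.38. The elevated value at lag 1 (0.38), dropping to 0.24 at lag 2, reflects decaying short-term dependence rather than seasonality.
The dominant spike at lag 4 indicates a seasonal period of 4.

4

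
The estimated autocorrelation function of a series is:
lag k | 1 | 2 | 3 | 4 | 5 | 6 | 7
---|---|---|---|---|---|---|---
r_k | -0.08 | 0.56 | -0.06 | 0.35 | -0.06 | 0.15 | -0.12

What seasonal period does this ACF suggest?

The largest autocorrelation is r_2 = 0.56, with weaker echoes at lags 4 (0.35) and 6 (0.15); the remaining lags stay at or below -0.06.
The dominant spike at lag 2 indicates a seasonal period of 2.

2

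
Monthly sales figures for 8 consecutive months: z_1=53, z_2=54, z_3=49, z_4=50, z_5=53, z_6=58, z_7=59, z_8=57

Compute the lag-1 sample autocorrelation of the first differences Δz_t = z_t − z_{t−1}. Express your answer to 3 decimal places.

First differences Δz: 1, -5, 1, 3, 5, 1, -2
Mean of differences = 0.5714
Numerator Σ(Δz_t−Δz̄)(Δz_{t+1}−Δz̄) = 7.8163
Denominator Σ(Δz_t−Δz̄)² = 63.7143
r_1(Δz) = 7.8163 / 63.7143 = 0.123

0.123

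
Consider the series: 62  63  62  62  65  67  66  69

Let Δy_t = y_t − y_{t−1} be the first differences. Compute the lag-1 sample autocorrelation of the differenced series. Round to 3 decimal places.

First differences Δy: 1, -1, 0, 3, 2, -1, 3
Mean of differences = 1.0000
Numerator Σ(Δy_t−Δȳ)(Δy_{t+1}−Δȳ) = -4.0000
Denominator Σ(Δy_t−Δȳ)² = 18.0000
r_1(Δy) = -4.0000 / 18.0000 = -0.222

-0.222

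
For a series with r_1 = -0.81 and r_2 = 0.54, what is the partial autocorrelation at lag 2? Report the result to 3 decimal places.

-0.338

φ_{22} = (r_2 − r_1²) / (1 − r_1²)
r_1² = (-0.81)² = 0.6561
Numerator = 0.54 − 0.6561 = -0.1161; denominator = 1 − 0.6561 = 0.3439
φ_{22} = -0.1161 / 0.3439 = -0.338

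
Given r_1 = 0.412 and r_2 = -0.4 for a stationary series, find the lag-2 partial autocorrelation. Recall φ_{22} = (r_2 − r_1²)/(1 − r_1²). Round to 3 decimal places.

φ_{22} = (r_2 − r_1²) / (1 − r_1²)
r_1² = (0.412)² = 0.169744
Numerator = -0.4 − 0.1697 = -0.5697; denominator = 1 − 0.1697 = 0.8303
φ_{22} = -0.5697 / 0.8303 = -0.686

-0.686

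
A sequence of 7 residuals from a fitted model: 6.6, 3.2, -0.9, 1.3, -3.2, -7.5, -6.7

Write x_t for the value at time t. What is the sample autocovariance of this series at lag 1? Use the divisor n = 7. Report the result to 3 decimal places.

11.257

Mean x̄ = (6.6 + 3.2 − 0.9 + 1.3 − 3.2 − 7.5 − 6.7)/7 = -1.0286
Σ_{t=1}^{6}(x_t−x̄)(x_{t+1}−x̄) = 78.7992
γ_1 = 78.7992 / 7 = 11.257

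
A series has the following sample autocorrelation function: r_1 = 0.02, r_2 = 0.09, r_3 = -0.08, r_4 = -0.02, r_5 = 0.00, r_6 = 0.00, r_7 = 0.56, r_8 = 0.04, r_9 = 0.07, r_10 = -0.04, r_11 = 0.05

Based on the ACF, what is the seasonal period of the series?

7

The largest autocorrelation is r_7 = 0.56; the remaining lags stay at or below 0.09.
The dominant spike at lag 7 indicates a seasonal period of 7.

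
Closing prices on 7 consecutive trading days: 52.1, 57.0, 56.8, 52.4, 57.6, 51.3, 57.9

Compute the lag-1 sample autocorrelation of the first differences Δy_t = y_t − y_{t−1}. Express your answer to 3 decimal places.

-0.626

First differences Δy: 4.9, -0.2, -4.4, 5.2, -6.3, 6.6
Mean of differences = 0.9667
Numerator Σ(Δy_t−Δȳ)(Δy_{t+1}−Δȳ) = -92.7444
Denominator Σ(Δy_t−Δȳ)² = 148.0933
r_1(Δy) = -92.7444 / 148.0933 = -0.626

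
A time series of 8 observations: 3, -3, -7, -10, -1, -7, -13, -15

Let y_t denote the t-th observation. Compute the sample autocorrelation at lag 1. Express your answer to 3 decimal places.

Mean ȳ = (3 − 3 − 7 − 10 − 1 − 7 − 13 − 15)/8 = -6.6250
Deviations from mean: 9.6250, 3.6250, -0.3750, -3.3750, 5.6250, -0.3750, -6.3750, -8.3750
Numerator Σ_{t=1}^{7}(y_t−ȳ)(y_{t+1}−ȳ) = 69.4844
Denominator Σ(y_t−ȳ)² = 259.8750
r_1 = 69.4844 / 259.8750 = 0.267

0.267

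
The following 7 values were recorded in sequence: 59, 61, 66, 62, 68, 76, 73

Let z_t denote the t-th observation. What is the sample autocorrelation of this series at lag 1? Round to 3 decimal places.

Mean z̄ = (59 + 61 + 66 + 62 + 68 + 76 + 73)/7 = 66.4286
Deviations from mean: -7.4286, -5.4286, -0.4286, -4.4286, 1.5714, 9.5714, 6.5714
Numerator Σ_{t=1}^{6}(z_t−z̄)(z_{t+1}−z̄) = 115.5306
Denominator Σ(z_t−z̄)² = 241.7143
r_1 = 115.5306 / 241.7143 = 0.478

0.478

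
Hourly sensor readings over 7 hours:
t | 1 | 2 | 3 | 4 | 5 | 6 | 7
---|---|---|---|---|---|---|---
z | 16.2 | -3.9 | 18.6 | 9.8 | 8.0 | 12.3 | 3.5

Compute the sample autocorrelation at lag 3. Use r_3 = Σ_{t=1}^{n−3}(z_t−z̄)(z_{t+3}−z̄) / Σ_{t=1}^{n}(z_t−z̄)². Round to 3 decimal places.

Mean z̄ = (16.2 − 3.9 + 18.6 + 9.8 + 8.0 + 12.3 + 3.5)/7 = 9.2143
Deviations from mean: 6.9857, -13.1143, 9.3857, 0.5857, -1.2143, 3.0857, -5.7143
Σ(z_t−z̄)(z_{t+3}−z̄) = (4.0916) + (15.9245) + (28.9616) + (-3.3469) = 45.6308
Denominator Σ(z_t−z̄)² = 352.8686
r_3 = 45.6308 / 352.8686 = 0.129

0.129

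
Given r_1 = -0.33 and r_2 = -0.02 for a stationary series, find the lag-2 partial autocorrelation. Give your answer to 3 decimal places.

-0.145

φ_{22} = (r_2 − r_1²) / (1 − r_1²)
r_1² = (-0.33)² = 0.1089
Numerator = -0.02 − 0.1089 = -0.1289; denominator = 1 − 0.1089 = 0.8911
φ_{22} = -0.1289 / 0.8911 = -0.145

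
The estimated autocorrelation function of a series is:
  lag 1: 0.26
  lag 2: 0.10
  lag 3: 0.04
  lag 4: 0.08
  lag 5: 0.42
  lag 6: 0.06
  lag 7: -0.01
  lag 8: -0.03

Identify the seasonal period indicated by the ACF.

The largest autocorrelation is r_5 = 0.42; the remaining lags stay at or below 0.26. The elevated value at lag 1 (0.26), dropping to 0.10 at lag 2, reflects decaying short-term dependence rather than seasonality.
The dominant spike at lag 5 indicates a seasonal period of 5.

5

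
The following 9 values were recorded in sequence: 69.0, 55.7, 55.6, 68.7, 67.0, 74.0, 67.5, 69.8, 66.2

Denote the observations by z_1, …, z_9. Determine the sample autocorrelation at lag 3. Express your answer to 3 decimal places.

Mean z̄ = (69.0 + 55.7 + 55.6 + 68.7 + 67.0 + 74.0 + 67.5 + 69.8 + 66.2)/9 = 65.9444
Numerator Σ_{t=1}^{6}(z_t−z̄)(z_{t+3}−z̄) = -75.3093
Denominator Σ(z_t−z̄)² = 312.2422
r_3 = -75.3093 / 312.2422 = -0.241

-0.241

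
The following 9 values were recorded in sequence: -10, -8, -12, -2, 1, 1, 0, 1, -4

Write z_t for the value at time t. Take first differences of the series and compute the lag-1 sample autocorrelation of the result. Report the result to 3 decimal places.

First differences Δz: 2, -4, 10, 3, 0, -1, 1, -5
Mean of differences = 0.7500
Numerator Σ(Δz_t−Δz̄)(Δz_{t+1}−Δz̄) = -31.3125
Denominator Σ(Δz_t−Δz̄)² = 151.5000
r_1(Δz) = -31.3125 / 151.5000 = -0.207

-0.207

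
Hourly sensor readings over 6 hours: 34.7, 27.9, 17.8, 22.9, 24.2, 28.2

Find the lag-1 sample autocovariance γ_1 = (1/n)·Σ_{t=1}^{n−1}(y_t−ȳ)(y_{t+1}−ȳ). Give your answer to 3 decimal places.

Mean ȳ = (34.7 + 27.9 + 17.8 + 22.9 + 24.2 + 28.2)/6 = 25.9500
Deviations: 8.7500, 1.9500, -8.1500, -3.0500, -1.7500, 2.2500
Σ_{t=1}^{5}(y_t−ȳ)(y_{t+1}−ȳ) = 27.4275
γ_1 = 27.4275 / 6 = 4.571

4.571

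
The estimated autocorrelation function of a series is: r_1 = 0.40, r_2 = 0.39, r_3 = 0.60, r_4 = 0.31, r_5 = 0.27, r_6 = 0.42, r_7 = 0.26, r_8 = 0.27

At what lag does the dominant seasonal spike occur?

The largest autocorrelation is r_3 = 0.60, with a weaker echo at lag 6 (0.42); the remaining lags stay at or below 0.40. The elevated value at lag 1 (0.40), dropping to 0.39 at lag 2, reflects decaying short-term dependence rather than seasonality.
The dominant spike at lag 3 indicates a seasonal period of 3.

3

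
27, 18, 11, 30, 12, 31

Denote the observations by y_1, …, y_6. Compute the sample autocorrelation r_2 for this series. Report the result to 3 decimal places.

Mean ȳ = (27 + 18 + 11 + 30 + 12 + 31)/6 = 21.5000
Deviations from mean: 5.5000, -3.5000, -10.5000, 8.5000, -9.5000, 9.5000
Σ(y_t−ȳ)(y_{t+2}−ȳ) = (-57.7500) + (-29.7500) + (99.7500) + (80.7500) = 93.0000
Denominator Σ(y_t−ȳ)² = 405.5000
r_2 = 93.0000 / 405.5000 = 0.229

0.229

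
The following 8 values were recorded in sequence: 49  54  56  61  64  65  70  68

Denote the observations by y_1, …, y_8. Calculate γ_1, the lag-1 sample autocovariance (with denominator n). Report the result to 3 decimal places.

28.811

Mean ȳ = (49 + 54 + 56 + 61 + 64 + 65 + 70 + 68)/8 = 60.8750
Σ_{t=1}^{7}(y_t−ȳ)(y_{t+1}−ȳ) = 230.4844
γ_1 = 230.4844 / 8 = 28.811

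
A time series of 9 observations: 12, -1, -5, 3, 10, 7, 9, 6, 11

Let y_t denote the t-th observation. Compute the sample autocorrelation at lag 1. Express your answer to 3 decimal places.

Mean ȳ = (12 − 1 − 5 + 3 + 10 + 7 + 9 + 6 + 11)/9 = 5.7778
Numerator Σ_{t=1}^{8}(y_t−ȳ)(y_{t+1}−ȳ) = 60.0617
Denominator Σ(y_t−ȳ)² = 265.5556
r_1 = 60.0617 / 265.5556 = 0.226

0.226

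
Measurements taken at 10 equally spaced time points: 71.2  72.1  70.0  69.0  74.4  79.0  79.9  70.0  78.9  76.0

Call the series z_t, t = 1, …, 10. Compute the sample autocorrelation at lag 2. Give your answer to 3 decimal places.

Mean z̄ = (71.2 + 72.1 + 70.0 + 69.0 + 74.4 + 79.0 + 79.9 + 70.0 + 78.9 + 76.0)/10 = 74.0500
Numerator Σ_{t=1}^{8}(z_t−z̄)(z_{t+2}−z̄) = -2.5500
Denominator Σ(z_t−z̄)² = 156.4050
r_2 = -2.5500 / 156.4050 = -0.016

-0.016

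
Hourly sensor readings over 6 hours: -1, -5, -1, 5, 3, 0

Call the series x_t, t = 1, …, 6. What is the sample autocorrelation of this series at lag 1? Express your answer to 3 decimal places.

Mean x̄ = (-1 − 5 − 1 + 5 + 3 + 0)/6 = 0.1667
Deviations from mean: -1.1667, -5.1667, -1.1667, 4.8333, 2.8333, -0.1667
Numerator Σ_{t=1}^{5}(x_t−x̄)(x_{t+1}−x̄) = 19.6389
Denominator Σ(x_t−x̄)² = 60.8333
r_1 = 19.6389 / 60.8333 = 0.323

0.323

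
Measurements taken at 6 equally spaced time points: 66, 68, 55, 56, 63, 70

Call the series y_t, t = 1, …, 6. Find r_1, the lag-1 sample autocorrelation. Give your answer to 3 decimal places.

0.158

Mean ȳ = (66 + 68 + 55 + 56 + 63 + 70)/6 = 63.0000
Deviations from mean: 3.0000, 5.0000, -8.0000, -7.0000, 0.0000, 7.0000
Σ(y_t−ȳ)(y_{t+1}−ȳ) = (15.0000) + (-40.0000) + (56.0000) + (0.0000) + (0.0000) = 31.0000
Denominator Σ(y_t−ȳ)² = 196.0000
r_1 = 31.0000 / 196.0000 = 0.158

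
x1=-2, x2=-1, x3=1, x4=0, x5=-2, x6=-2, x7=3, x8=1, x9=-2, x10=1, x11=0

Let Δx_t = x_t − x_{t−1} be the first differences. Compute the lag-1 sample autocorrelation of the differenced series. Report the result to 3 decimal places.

First differences Δx: 1, 2, -1, -2, 0, 5, -2, -3, 3, -1
Mean of differences = 0.2000
Numerator Σ(Δx_t−Δx̄)(Δx_{t+1}−Δx̄) = -14.4400
Denominator Σ(Δx_t−Δx̄)² = 57.6000
r_1(Δx) = -14.4400 / 57.6000 = -0.251

-0.251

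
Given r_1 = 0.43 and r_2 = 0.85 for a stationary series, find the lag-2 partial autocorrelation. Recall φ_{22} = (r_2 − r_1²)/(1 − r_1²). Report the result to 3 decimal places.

φ_{22} = (r_2 − r_1²) / (1 − r_1²)
r_1² = (0.43)² = 0.1849
Numerator = 0.85 − 0.1849 = 0.6651; denominator = 1 − 0.1849 = 0.8151
φ_{22} = 0.6651 / 0.8151 = 0.816

0.816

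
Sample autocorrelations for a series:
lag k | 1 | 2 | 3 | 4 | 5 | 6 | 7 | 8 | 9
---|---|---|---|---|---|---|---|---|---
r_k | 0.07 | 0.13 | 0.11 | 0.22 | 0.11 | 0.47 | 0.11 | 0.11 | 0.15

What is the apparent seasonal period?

6

The largest autocorrelation is r_6 = 0.47; the remaining lags stay at or below 0.22.
The dominant spike at lag 6 indicates a seasonal period of 6.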